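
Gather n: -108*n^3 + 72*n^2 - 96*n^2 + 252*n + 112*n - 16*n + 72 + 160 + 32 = -108*n^3 - 24*n^2 + 348*n + 264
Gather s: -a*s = -a*s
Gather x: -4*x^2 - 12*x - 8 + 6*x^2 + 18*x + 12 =2*x^2 + 6*x + 4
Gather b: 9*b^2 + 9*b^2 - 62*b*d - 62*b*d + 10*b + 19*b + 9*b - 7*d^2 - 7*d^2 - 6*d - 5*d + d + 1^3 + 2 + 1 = 18*b^2 + b*(38 - 124*d) - 14*d^2 - 10*d + 4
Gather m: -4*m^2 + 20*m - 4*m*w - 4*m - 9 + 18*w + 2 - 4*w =-4*m^2 + m*(16 - 4*w) + 14*w - 7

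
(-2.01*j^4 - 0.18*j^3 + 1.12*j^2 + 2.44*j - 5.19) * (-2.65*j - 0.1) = 5.3265*j^5 + 0.678*j^4 - 2.95*j^3 - 6.578*j^2 + 13.5095*j + 0.519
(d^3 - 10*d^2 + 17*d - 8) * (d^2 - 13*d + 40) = d^5 - 23*d^4 + 187*d^3 - 629*d^2 + 784*d - 320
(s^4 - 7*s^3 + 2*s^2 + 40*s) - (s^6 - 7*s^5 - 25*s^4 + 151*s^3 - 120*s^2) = -s^6 + 7*s^5 + 26*s^4 - 158*s^3 + 122*s^2 + 40*s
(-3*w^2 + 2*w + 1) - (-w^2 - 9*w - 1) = -2*w^2 + 11*w + 2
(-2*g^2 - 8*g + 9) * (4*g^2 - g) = -8*g^4 - 30*g^3 + 44*g^2 - 9*g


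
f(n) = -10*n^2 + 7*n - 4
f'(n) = 7 - 20*n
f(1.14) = -9.02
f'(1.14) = -15.80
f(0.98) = -6.74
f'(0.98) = -12.60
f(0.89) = -5.69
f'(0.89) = -10.80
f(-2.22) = -68.82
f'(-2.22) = 51.40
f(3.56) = -105.82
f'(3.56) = -64.20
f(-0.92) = -18.90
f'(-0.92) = 25.40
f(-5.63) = -360.38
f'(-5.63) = 119.60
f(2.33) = -41.98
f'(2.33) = -39.60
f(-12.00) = -1528.00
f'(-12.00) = 247.00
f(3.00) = -73.00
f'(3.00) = -53.00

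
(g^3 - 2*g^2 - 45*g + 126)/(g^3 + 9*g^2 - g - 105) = (g - 6)/(g + 5)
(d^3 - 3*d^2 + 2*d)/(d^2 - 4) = d*(d - 1)/(d + 2)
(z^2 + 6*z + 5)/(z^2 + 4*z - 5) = (z + 1)/(z - 1)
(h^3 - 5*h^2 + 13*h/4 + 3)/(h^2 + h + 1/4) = (2*h^2 - 11*h + 12)/(2*h + 1)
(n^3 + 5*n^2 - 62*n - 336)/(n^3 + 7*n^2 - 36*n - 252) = (n - 8)/(n - 6)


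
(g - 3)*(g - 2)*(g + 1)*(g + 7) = g^4 + 3*g^3 - 27*g^2 + 13*g + 42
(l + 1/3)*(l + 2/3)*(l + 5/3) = l^3 + 8*l^2/3 + 17*l/9 + 10/27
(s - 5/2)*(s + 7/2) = s^2 + s - 35/4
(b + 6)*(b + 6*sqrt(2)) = b^2 + 6*b + 6*sqrt(2)*b + 36*sqrt(2)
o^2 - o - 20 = (o - 5)*(o + 4)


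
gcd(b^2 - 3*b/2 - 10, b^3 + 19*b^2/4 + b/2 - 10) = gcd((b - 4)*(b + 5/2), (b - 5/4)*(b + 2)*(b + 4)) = 1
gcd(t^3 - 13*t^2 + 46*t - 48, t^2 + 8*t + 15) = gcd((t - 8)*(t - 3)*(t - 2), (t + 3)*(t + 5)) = 1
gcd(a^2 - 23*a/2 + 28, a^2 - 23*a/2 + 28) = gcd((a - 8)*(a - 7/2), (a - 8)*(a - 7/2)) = a^2 - 23*a/2 + 28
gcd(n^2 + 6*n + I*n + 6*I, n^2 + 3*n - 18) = n + 6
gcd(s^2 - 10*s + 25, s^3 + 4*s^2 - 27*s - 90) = s - 5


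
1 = 1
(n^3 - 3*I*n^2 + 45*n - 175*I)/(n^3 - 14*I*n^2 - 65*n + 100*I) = (n + 7*I)/(n - 4*I)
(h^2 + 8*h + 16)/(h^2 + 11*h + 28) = (h + 4)/(h + 7)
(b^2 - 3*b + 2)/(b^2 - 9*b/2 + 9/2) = 2*(b^2 - 3*b + 2)/(2*b^2 - 9*b + 9)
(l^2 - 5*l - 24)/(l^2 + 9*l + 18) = (l - 8)/(l + 6)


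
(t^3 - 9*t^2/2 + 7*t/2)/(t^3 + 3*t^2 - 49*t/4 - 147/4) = 2*t*(t - 1)/(2*t^2 + 13*t + 21)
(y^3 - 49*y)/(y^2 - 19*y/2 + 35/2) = 2*y*(y + 7)/(2*y - 5)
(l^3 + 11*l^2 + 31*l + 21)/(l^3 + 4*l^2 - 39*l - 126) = (l + 1)/(l - 6)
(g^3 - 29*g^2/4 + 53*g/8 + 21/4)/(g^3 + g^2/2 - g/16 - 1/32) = 4*(4*g^2 - 31*g + 42)/(16*g^2 - 1)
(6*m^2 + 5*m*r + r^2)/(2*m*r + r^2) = (3*m + r)/r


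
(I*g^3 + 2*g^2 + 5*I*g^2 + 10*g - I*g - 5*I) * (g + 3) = I*g^4 + 2*g^3 + 8*I*g^3 + 16*g^2 + 14*I*g^2 + 30*g - 8*I*g - 15*I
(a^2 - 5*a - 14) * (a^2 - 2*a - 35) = a^4 - 7*a^3 - 39*a^2 + 203*a + 490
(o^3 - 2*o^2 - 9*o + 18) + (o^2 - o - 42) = o^3 - o^2 - 10*o - 24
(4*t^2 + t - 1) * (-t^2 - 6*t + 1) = -4*t^4 - 25*t^3 - t^2 + 7*t - 1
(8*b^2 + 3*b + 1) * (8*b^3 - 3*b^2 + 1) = 64*b^5 - b^3 + 5*b^2 + 3*b + 1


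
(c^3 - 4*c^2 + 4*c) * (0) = 0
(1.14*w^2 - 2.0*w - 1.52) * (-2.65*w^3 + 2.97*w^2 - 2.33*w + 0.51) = -3.021*w^5 + 8.6858*w^4 - 4.5682*w^3 + 0.727*w^2 + 2.5216*w - 0.7752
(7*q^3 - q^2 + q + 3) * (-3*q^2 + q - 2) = -21*q^5 + 10*q^4 - 18*q^3 - 6*q^2 + q - 6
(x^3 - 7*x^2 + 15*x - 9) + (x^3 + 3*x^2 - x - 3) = 2*x^3 - 4*x^2 + 14*x - 12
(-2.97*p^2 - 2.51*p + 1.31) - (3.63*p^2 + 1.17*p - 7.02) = -6.6*p^2 - 3.68*p + 8.33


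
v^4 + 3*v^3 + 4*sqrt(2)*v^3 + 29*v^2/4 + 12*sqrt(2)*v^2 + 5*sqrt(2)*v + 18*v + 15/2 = (v + 1/2)*(v + 5/2)*(v + sqrt(2))*(v + 3*sqrt(2))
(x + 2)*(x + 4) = x^2 + 6*x + 8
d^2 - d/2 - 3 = (d - 2)*(d + 3/2)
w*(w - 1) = w^2 - w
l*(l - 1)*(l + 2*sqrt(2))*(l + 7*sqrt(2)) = l^4 - l^3 + 9*sqrt(2)*l^3 - 9*sqrt(2)*l^2 + 28*l^2 - 28*l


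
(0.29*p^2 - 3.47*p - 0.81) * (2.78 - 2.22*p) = -0.6438*p^3 + 8.5096*p^2 - 7.8484*p - 2.2518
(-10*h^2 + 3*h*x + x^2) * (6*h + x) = -60*h^3 + 8*h^2*x + 9*h*x^2 + x^3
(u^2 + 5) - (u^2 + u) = 5 - u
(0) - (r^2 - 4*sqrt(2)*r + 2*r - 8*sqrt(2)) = -r^2 - 2*r + 4*sqrt(2)*r + 8*sqrt(2)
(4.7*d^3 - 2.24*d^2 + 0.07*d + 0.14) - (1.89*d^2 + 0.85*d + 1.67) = 4.7*d^3 - 4.13*d^2 - 0.78*d - 1.53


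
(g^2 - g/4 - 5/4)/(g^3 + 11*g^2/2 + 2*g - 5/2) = (4*g - 5)/(2*(2*g^2 + 9*g - 5))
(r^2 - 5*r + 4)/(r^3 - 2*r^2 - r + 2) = (r - 4)/(r^2 - r - 2)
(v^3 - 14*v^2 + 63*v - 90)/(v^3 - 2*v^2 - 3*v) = (v^2 - 11*v + 30)/(v*(v + 1))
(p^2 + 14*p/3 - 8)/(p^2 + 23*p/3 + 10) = (3*p - 4)/(3*p + 5)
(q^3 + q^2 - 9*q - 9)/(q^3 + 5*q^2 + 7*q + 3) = (q - 3)/(q + 1)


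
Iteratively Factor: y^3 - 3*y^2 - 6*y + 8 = (y - 1)*(y^2 - 2*y - 8) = (y - 4)*(y - 1)*(y + 2)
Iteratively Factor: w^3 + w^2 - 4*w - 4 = (w + 1)*(w^2 - 4) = (w + 1)*(w + 2)*(w - 2)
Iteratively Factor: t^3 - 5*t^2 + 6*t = (t - 2)*(t^2 - 3*t) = t*(t - 2)*(t - 3)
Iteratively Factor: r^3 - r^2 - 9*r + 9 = (r - 3)*(r^2 + 2*r - 3) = (r - 3)*(r - 1)*(r + 3)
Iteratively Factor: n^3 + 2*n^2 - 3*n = (n)*(n^2 + 2*n - 3) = n*(n - 1)*(n + 3)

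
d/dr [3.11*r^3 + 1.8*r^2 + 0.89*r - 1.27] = 9.33*r^2 + 3.6*r + 0.89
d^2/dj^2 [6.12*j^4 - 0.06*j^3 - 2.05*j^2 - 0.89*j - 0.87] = 73.44*j^2 - 0.36*j - 4.1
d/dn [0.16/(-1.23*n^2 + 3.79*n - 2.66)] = (0.3936*n - 0.6064)/(1.23*n^2 - 3.79*n + 2.66)^2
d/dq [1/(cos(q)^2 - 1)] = 2*cos(q)/sin(q)^3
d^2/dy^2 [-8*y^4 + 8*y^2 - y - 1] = 16 - 96*y^2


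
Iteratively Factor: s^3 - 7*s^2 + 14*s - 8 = (s - 1)*(s^2 - 6*s + 8) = (s - 2)*(s - 1)*(s - 4)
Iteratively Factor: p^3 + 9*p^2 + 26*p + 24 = (p + 3)*(p^2 + 6*p + 8) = (p + 3)*(p + 4)*(p + 2)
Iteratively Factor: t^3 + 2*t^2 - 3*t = (t + 3)*(t^2 - t) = (t - 1)*(t + 3)*(t)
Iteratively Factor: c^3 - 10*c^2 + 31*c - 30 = (c - 2)*(c^2 - 8*c + 15) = (c - 3)*(c - 2)*(c - 5)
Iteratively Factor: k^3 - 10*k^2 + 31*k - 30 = (k - 5)*(k^2 - 5*k + 6) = (k - 5)*(k - 3)*(k - 2)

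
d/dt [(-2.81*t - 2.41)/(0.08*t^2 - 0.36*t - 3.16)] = (0.2248*t^2 + 0.3856*t + 8.012)/(0.0064*t^4 - 0.0576*t^3 - 0.376*t^2 + 2.2752*t + 9.9856)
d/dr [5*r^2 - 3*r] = 10*r - 3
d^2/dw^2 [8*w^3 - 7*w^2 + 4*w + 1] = 48*w - 14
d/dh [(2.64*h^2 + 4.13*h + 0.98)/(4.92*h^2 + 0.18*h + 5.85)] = (-19.8444*h^2 + 21.2448*h + 23.9841)/(24.2064*h^4 + 1.7712*h^3 + 57.5964*h^2 + 2.106*h + 34.2225)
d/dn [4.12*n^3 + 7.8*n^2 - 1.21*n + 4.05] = 12.36*n^2 + 15.6*n - 1.21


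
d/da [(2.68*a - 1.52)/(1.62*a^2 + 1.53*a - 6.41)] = (-4.3416*a^2 + 4.9248*a - 14.8532)/(2.6244*a^4 + 4.9572*a^3 - 18.4275*a^2 - 19.6146*a + 41.0881)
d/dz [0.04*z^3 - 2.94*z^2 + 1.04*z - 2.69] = 0.12*z^2 - 5.88*z + 1.04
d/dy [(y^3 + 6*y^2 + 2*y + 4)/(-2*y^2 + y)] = 2*(-y^4 + y^3 + 5*y^2 + 8*y - 2)/(y^2*(4*y^2 - 4*y + 1))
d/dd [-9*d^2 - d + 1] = -18*d - 1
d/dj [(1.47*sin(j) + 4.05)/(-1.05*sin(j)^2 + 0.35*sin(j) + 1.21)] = (1.5435*sin(j)^2 + 8.505*sin(j) + 0.3612)*cos(j)/(1.1025*sin(j)^4 - 0.735*sin(j)^3 - 2.4185*sin(j)^2 + 0.847*sin(j) + 1.4641)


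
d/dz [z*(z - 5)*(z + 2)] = 3*z^2 - 6*z - 10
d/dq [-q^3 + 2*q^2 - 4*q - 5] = -3*q^2 + 4*q - 4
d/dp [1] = 0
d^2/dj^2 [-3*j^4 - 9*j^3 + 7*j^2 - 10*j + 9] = -36*j^2 - 54*j + 14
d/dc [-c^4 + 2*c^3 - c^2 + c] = -4*c^3 + 6*c^2 - 2*c + 1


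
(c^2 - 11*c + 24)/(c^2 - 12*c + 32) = (c - 3)/(c - 4)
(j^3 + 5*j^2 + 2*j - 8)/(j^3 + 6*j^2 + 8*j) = (j - 1)/j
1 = 1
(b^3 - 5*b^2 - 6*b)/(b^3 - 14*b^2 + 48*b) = (b + 1)/(b - 8)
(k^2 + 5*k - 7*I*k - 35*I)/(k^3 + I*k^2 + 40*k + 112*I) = (k + 5)/(k^2 + 8*I*k - 16)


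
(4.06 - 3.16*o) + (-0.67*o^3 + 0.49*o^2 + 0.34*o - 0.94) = -0.67*o^3 + 0.49*o^2 - 2.82*o + 3.12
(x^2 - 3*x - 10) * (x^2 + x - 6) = x^4 - 2*x^3 - 19*x^2 + 8*x + 60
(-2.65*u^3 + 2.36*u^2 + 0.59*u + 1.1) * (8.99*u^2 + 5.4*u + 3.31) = -23.8235*u^5 + 6.9064*u^4 + 9.2766*u^3 + 20.8866*u^2 + 7.8929*u + 3.641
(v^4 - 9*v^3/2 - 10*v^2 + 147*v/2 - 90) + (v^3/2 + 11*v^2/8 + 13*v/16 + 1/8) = v^4 - 4*v^3 - 69*v^2/8 + 1189*v/16 - 719/8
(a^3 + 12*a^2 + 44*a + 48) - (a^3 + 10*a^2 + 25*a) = 2*a^2 + 19*a + 48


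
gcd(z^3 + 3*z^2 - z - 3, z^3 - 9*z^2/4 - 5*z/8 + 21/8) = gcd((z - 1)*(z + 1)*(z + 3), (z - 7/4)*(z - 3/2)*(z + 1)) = z + 1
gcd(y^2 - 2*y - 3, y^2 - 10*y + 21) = y - 3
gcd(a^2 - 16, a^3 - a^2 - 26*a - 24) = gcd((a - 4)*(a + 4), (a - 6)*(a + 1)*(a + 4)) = a + 4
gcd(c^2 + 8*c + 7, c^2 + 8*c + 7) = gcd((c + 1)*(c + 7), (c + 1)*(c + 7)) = c^2 + 8*c + 7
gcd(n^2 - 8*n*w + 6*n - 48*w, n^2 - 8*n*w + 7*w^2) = 1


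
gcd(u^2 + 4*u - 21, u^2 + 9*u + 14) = u + 7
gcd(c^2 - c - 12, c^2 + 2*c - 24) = c - 4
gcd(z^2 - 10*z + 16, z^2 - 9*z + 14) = z - 2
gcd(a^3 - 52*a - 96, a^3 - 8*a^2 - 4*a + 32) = a^2 - 6*a - 16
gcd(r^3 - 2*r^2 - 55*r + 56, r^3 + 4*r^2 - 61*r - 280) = r^2 - r - 56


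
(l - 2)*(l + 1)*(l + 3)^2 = l^4 + 5*l^3 + l^2 - 21*l - 18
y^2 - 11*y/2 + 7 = (y - 7/2)*(y - 2)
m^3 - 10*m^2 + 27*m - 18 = (m - 6)*(m - 3)*(m - 1)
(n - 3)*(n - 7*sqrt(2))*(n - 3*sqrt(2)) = n^3 - 10*sqrt(2)*n^2 - 3*n^2 + 42*n + 30*sqrt(2)*n - 126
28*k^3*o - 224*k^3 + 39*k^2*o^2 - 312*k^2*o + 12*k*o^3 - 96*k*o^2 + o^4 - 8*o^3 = (k + o)*(4*k + o)*(7*k + o)*(o - 8)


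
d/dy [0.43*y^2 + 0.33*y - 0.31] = 0.86*y + 0.33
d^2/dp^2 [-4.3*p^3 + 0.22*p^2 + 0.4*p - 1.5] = 0.44 - 25.8*p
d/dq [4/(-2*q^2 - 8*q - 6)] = 4*(q + 2)/(q^2 + 4*q + 3)^2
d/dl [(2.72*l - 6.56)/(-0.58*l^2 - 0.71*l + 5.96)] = (1.5776*l^2 - 7.6096*l + 11.5536)/(0.3364*l^4 + 0.8236*l^3 - 6.4095*l^2 - 8.4632*l + 35.5216)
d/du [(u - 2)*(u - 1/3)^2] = (3*u - 1)*(9*u - 13)/9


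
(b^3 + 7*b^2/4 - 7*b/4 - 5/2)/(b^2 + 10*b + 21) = (4*b^3 + 7*b^2 - 7*b - 10)/(4*(b^2 + 10*b + 21))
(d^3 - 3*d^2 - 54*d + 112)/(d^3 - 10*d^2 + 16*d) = (d + 7)/d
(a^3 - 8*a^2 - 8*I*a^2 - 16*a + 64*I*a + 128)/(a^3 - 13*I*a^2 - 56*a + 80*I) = (a - 8)/(a - 5*I)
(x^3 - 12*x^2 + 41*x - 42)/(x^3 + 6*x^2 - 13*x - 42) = (x^2 - 9*x + 14)/(x^2 + 9*x + 14)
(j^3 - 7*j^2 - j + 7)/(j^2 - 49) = (j^2 - 1)/(j + 7)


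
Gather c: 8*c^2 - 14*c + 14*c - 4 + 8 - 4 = 8*c^2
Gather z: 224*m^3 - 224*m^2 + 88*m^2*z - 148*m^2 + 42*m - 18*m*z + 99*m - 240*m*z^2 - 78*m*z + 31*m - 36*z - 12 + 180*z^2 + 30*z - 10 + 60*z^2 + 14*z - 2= 224*m^3 - 372*m^2 + 172*m + z^2*(240 - 240*m) + z*(88*m^2 - 96*m + 8) - 24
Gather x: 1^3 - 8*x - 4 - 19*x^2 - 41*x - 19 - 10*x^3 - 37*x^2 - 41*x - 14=-10*x^3 - 56*x^2 - 90*x - 36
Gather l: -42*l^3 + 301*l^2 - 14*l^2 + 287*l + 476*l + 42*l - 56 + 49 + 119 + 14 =-42*l^3 + 287*l^2 + 805*l + 126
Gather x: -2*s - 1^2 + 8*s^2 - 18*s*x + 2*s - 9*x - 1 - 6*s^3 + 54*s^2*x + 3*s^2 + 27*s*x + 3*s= -6*s^3 + 11*s^2 + 3*s + x*(54*s^2 + 9*s - 9) - 2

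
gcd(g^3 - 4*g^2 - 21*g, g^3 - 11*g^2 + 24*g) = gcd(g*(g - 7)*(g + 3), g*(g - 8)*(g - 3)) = g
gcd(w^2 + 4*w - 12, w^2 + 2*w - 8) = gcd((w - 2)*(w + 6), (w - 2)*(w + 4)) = w - 2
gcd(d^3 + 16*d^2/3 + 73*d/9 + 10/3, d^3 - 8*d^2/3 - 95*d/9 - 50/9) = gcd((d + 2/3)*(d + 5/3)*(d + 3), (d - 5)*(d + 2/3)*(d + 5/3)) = d^2 + 7*d/3 + 10/9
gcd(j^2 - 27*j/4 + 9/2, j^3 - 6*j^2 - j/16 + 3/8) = j - 6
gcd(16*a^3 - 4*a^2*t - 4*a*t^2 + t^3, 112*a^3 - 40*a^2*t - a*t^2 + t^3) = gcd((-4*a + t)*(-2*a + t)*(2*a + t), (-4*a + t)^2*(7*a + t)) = -4*a + t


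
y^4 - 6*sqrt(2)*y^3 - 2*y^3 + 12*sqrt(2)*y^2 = y^2*(y - 2)*(y - 6*sqrt(2))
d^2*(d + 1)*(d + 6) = d^4 + 7*d^3 + 6*d^2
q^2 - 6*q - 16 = (q - 8)*(q + 2)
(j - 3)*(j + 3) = j^2 - 9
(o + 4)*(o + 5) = o^2 + 9*o + 20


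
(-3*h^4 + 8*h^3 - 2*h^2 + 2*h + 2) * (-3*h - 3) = 9*h^5 - 15*h^4 - 18*h^3 - 12*h - 6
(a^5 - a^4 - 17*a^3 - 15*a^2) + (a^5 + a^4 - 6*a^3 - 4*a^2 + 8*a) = 2*a^5 - 23*a^3 - 19*a^2 + 8*a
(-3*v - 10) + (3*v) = -10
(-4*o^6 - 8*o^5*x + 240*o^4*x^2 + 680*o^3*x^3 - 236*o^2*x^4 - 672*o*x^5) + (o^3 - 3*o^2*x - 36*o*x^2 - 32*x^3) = -4*o^6 - 8*o^5*x + 240*o^4*x^2 + 680*o^3*x^3 + o^3 - 236*o^2*x^4 - 3*o^2*x - 672*o*x^5 - 36*o*x^2 - 32*x^3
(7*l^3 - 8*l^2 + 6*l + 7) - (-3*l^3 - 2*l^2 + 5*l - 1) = 10*l^3 - 6*l^2 + l + 8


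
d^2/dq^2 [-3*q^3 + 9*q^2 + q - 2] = 18 - 18*q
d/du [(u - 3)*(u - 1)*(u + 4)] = 3*u^2 - 13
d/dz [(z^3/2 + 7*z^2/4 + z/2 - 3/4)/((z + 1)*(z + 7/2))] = (4*z^2 + 28*z + 41)/(2*(4*z^2 + 28*z + 49))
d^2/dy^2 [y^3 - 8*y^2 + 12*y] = 6*y - 16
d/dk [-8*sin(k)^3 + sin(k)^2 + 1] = 2*(1 - 12*sin(k))*sin(k)*cos(k)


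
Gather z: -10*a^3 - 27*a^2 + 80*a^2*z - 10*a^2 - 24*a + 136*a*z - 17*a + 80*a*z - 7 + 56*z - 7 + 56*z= -10*a^3 - 37*a^2 - 41*a + z*(80*a^2 + 216*a + 112) - 14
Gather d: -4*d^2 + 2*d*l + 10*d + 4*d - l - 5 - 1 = -4*d^2 + d*(2*l + 14) - l - 6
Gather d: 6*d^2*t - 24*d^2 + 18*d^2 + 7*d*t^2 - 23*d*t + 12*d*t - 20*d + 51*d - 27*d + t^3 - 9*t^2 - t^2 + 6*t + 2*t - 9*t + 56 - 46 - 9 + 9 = d^2*(6*t - 6) + d*(7*t^2 - 11*t + 4) + t^3 - 10*t^2 - t + 10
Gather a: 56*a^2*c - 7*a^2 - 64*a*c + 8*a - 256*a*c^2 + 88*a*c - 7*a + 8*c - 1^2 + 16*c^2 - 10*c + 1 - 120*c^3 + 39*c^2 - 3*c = a^2*(56*c - 7) + a*(-256*c^2 + 24*c + 1) - 120*c^3 + 55*c^2 - 5*c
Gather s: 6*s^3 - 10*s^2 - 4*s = 6*s^3 - 10*s^2 - 4*s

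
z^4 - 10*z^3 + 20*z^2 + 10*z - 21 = (z - 7)*(z - 3)*(z - 1)*(z + 1)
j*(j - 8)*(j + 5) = j^3 - 3*j^2 - 40*j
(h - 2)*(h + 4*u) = h^2 + 4*h*u - 2*h - 8*u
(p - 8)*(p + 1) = p^2 - 7*p - 8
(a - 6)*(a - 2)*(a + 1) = a^3 - 7*a^2 + 4*a + 12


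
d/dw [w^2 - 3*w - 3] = 2*w - 3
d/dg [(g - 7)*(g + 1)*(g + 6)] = 3*g^2 - 43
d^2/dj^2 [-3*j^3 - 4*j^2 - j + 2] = -18*j - 8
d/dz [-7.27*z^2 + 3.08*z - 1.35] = 3.08 - 14.54*z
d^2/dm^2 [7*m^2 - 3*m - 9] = 14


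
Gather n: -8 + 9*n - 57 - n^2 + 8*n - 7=-n^2 + 17*n - 72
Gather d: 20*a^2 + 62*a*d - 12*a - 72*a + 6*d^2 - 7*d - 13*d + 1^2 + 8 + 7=20*a^2 - 84*a + 6*d^2 + d*(62*a - 20) + 16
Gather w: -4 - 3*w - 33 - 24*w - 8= -27*w - 45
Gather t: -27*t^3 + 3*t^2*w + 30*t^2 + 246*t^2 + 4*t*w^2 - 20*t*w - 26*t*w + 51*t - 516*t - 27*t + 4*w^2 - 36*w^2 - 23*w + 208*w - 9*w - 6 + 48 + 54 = -27*t^3 + t^2*(3*w + 276) + t*(4*w^2 - 46*w - 492) - 32*w^2 + 176*w + 96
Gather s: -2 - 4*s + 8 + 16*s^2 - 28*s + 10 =16*s^2 - 32*s + 16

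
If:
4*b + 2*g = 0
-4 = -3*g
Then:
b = -2/3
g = 4/3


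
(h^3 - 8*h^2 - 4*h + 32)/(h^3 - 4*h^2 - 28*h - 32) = (h - 2)/(h + 2)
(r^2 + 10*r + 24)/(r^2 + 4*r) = (r + 6)/r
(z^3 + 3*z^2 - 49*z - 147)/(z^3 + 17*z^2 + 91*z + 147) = (z - 7)/(z + 7)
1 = 1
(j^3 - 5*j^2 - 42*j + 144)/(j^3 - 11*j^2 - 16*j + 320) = (j^2 + 3*j - 18)/(j^2 - 3*j - 40)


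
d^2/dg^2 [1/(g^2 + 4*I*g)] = 2*(-g*(g + 4*I) + 4*(g + 2*I)^2)/(g^3*(g + 4*I)^3)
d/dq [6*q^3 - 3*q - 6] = 18*q^2 - 3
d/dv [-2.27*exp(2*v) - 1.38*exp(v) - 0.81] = (-4.54*exp(v) - 1.38)*exp(v)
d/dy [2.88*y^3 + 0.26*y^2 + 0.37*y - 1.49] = 8.64*y^2 + 0.52*y + 0.37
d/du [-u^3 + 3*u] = 3 - 3*u^2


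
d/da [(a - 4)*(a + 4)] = 2*a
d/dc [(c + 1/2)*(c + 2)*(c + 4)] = 3*c^2 + 13*c + 11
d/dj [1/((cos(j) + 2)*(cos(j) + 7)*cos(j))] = (3*sin(j) + 14*sin(j)/cos(j)^2 + 18*tan(j))/((cos(j) + 2)^2*(cos(j) + 7)^2)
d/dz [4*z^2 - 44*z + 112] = 8*z - 44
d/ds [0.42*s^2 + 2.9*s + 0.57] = 0.84*s + 2.9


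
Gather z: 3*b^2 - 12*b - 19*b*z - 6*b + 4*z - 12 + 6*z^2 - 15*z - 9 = 3*b^2 - 18*b + 6*z^2 + z*(-19*b - 11) - 21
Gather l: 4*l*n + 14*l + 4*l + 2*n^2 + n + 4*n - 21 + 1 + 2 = l*(4*n + 18) + 2*n^2 + 5*n - 18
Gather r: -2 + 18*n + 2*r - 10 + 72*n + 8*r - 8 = 90*n + 10*r - 20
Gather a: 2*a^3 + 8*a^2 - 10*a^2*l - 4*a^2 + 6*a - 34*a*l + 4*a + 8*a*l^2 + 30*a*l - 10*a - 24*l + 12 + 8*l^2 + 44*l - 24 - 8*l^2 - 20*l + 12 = 2*a^3 + a^2*(4 - 10*l) + a*(8*l^2 - 4*l)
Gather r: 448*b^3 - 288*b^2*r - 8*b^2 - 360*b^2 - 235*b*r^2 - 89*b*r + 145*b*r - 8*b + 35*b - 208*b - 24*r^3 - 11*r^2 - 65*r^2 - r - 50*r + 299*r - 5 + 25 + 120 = 448*b^3 - 368*b^2 - 181*b - 24*r^3 + r^2*(-235*b - 76) + r*(-288*b^2 + 56*b + 248) + 140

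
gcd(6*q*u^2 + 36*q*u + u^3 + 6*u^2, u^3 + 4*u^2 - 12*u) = u^2 + 6*u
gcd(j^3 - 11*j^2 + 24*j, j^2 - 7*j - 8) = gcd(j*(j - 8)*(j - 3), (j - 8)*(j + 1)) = j - 8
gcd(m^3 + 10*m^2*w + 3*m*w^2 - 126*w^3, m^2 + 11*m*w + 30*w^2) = m + 6*w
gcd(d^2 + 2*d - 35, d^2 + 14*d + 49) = d + 7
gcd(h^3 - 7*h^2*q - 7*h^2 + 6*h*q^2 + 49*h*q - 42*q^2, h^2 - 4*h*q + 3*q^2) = -h + q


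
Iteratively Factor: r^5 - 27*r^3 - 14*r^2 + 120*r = (r - 5)*(r^4 + 5*r^3 - 2*r^2 - 24*r) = r*(r - 5)*(r^3 + 5*r^2 - 2*r - 24) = r*(r - 5)*(r + 4)*(r^2 + r - 6) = r*(r - 5)*(r - 2)*(r + 4)*(r + 3)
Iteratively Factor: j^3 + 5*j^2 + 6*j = (j)*(j^2 + 5*j + 6) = j*(j + 3)*(j + 2)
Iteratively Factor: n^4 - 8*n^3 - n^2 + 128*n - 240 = (n - 3)*(n^3 - 5*n^2 - 16*n + 80) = (n - 5)*(n - 3)*(n^2 - 16) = (n - 5)*(n - 3)*(n + 4)*(n - 4)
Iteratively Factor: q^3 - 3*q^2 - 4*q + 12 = (q + 2)*(q^2 - 5*q + 6) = (q - 3)*(q + 2)*(q - 2)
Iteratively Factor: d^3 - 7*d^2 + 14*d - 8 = (d - 1)*(d^2 - 6*d + 8) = (d - 2)*(d - 1)*(d - 4)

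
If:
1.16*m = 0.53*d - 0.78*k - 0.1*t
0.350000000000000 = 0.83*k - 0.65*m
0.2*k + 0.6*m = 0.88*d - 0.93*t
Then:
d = 1.35762619406528*t - 0.0859893564748112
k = 0.273984367842896*t + 0.256073388688548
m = 0.349856962014774*t - 0.211475519059239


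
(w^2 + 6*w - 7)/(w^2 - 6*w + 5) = (w + 7)/(w - 5)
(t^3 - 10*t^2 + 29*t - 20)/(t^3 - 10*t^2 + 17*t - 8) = (t^2 - 9*t + 20)/(t^2 - 9*t + 8)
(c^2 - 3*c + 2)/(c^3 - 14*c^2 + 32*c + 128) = (c^2 - 3*c + 2)/(c^3 - 14*c^2 + 32*c + 128)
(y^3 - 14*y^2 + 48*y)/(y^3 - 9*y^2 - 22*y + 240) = y/(y + 5)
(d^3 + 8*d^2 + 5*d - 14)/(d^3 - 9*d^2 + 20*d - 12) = (d^2 + 9*d + 14)/(d^2 - 8*d + 12)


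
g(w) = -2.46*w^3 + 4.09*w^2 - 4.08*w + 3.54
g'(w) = -7.38*w^2 + 8.18*w - 4.08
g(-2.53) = 79.88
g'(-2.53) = -72.01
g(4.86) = -202.07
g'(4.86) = -138.64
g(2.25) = -12.96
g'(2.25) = -23.04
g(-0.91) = 12.49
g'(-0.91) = -17.64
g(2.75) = -27.91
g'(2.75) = -37.40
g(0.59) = 2.05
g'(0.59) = -1.82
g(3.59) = -72.21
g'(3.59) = -69.83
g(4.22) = -125.71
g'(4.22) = -100.99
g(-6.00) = 706.62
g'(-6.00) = -318.84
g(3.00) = -38.31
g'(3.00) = -45.96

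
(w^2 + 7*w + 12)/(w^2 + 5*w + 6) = (w + 4)/(w + 2)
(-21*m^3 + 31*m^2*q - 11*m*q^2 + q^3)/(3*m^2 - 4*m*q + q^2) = -7*m + q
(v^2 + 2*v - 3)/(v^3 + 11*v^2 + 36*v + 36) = (v - 1)/(v^2 + 8*v + 12)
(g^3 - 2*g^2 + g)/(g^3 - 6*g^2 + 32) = g*(g^2 - 2*g + 1)/(g^3 - 6*g^2 + 32)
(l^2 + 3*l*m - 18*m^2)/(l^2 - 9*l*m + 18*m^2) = (l + 6*m)/(l - 6*m)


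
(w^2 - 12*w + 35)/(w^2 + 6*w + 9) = (w^2 - 12*w + 35)/(w^2 + 6*w + 9)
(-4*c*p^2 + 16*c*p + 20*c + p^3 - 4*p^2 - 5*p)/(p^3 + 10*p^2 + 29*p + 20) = (-4*c*p + 20*c + p^2 - 5*p)/(p^2 + 9*p + 20)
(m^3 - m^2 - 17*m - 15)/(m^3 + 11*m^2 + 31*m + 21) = (m - 5)/(m + 7)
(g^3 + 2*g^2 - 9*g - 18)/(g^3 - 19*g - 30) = (g - 3)/(g - 5)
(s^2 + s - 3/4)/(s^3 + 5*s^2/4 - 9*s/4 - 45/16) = 4*(2*s - 1)/(8*s^2 - 2*s - 15)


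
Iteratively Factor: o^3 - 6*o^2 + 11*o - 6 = (o - 2)*(o^2 - 4*o + 3) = (o - 2)*(o - 1)*(o - 3)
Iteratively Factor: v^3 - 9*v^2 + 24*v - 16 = (v - 4)*(v^2 - 5*v + 4) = (v - 4)^2*(v - 1)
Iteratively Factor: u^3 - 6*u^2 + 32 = (u + 2)*(u^2 - 8*u + 16) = (u - 4)*(u + 2)*(u - 4)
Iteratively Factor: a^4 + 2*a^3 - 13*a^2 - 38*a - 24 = (a - 4)*(a^3 + 6*a^2 + 11*a + 6) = (a - 4)*(a + 2)*(a^2 + 4*a + 3) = (a - 4)*(a + 1)*(a + 2)*(a + 3)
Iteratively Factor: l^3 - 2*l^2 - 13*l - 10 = (l + 2)*(l^2 - 4*l - 5) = (l - 5)*(l + 2)*(l + 1)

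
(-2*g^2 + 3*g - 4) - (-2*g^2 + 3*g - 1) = -3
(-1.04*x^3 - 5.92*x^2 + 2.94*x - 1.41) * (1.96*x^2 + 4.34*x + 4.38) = -2.0384*x^5 - 16.1168*x^4 - 24.4856*x^3 - 15.9336*x^2 + 6.7578*x - 6.1758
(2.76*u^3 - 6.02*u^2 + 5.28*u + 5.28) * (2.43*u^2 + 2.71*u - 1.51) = 6.7068*u^5 - 7.149*u^4 - 7.6514*u^3 + 36.2294*u^2 + 6.336*u - 7.9728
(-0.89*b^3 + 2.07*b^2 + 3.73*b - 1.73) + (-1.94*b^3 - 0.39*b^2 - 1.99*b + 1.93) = -2.83*b^3 + 1.68*b^2 + 1.74*b + 0.2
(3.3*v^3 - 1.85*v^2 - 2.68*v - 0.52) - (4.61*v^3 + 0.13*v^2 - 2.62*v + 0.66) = -1.31*v^3 - 1.98*v^2 - 0.0600000000000001*v - 1.18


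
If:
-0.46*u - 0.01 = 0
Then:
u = -0.02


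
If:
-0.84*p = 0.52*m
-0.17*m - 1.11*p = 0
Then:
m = 0.00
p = 0.00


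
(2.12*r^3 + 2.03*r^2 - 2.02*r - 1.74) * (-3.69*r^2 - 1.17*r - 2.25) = -7.8228*r^5 - 9.9711*r^4 + 0.3087*r^3 + 4.2165*r^2 + 6.5808*r + 3.915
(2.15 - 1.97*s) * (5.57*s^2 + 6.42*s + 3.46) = -10.9729*s^3 - 0.671899999999999*s^2 + 6.9868*s + 7.439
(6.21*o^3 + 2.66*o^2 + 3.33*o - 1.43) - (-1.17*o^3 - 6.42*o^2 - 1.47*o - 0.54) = 7.38*o^3 + 9.08*o^2 + 4.8*o - 0.89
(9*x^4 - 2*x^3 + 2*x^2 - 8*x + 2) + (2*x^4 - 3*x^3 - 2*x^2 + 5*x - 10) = 11*x^4 - 5*x^3 - 3*x - 8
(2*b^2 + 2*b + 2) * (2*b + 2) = 4*b^3 + 8*b^2 + 8*b + 4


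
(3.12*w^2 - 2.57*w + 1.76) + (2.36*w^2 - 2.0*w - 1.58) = 5.48*w^2 - 4.57*w + 0.18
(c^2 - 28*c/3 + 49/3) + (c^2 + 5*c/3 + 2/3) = 2*c^2 - 23*c/3 + 17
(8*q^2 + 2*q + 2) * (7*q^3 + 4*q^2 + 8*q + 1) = 56*q^5 + 46*q^4 + 86*q^3 + 32*q^2 + 18*q + 2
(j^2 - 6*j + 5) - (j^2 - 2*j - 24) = 29 - 4*j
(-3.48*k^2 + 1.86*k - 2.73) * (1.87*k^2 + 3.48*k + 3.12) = -6.5076*k^4 - 8.6322*k^3 - 9.4899*k^2 - 3.6972*k - 8.5176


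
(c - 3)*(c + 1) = c^2 - 2*c - 3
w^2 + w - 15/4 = (w - 3/2)*(w + 5/2)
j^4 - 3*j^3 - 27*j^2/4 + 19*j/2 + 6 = (j - 4)*(j - 3/2)*(j + 1/2)*(j + 2)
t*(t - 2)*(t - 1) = t^3 - 3*t^2 + 2*t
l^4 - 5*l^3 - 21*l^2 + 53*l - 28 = (l - 7)*(l - 1)^2*(l + 4)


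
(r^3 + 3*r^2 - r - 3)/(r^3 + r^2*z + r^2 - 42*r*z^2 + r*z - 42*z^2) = (-r^2 - 2*r + 3)/(-r^2 - r*z + 42*z^2)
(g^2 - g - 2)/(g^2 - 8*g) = (g^2 - g - 2)/(g*(g - 8))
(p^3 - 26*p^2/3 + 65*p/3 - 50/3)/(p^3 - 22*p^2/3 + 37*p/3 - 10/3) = (3*p - 5)/(3*p - 1)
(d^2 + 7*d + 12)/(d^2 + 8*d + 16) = (d + 3)/(d + 4)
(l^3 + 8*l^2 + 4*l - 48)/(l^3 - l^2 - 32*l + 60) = (l + 4)/(l - 5)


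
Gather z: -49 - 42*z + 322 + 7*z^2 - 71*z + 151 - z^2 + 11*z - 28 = 6*z^2 - 102*z + 396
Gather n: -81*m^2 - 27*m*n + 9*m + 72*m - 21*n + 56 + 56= -81*m^2 + 81*m + n*(-27*m - 21) + 112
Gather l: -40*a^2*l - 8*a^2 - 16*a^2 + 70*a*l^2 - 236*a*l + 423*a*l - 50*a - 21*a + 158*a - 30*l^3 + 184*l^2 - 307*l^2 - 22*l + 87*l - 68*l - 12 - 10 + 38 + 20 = -24*a^2 + 87*a - 30*l^3 + l^2*(70*a - 123) + l*(-40*a^2 + 187*a - 3) + 36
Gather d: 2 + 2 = 4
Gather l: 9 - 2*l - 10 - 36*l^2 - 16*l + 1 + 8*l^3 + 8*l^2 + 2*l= 8*l^3 - 28*l^2 - 16*l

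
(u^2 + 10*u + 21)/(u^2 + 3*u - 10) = (u^2 + 10*u + 21)/(u^2 + 3*u - 10)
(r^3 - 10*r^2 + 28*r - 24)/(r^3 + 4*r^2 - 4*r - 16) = (r^2 - 8*r + 12)/(r^2 + 6*r + 8)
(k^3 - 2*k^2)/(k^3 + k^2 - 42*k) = k*(k - 2)/(k^2 + k - 42)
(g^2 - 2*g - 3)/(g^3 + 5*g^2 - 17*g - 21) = 1/(g + 7)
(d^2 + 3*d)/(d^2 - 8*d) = (d + 3)/(d - 8)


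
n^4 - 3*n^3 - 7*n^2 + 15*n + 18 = (n - 3)^2*(n + 1)*(n + 2)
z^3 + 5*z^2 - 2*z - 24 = (z - 2)*(z + 3)*(z + 4)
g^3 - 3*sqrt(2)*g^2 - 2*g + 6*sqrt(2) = (g - 3*sqrt(2))*(g - sqrt(2))*(g + sqrt(2))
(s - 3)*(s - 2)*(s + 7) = s^3 + 2*s^2 - 29*s + 42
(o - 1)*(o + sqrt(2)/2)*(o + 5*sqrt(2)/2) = o^3 - o^2 + 3*sqrt(2)*o^2 - 3*sqrt(2)*o + 5*o/2 - 5/2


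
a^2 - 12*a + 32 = (a - 8)*(a - 4)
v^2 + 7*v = v*(v + 7)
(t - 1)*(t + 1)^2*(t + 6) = t^4 + 7*t^3 + 5*t^2 - 7*t - 6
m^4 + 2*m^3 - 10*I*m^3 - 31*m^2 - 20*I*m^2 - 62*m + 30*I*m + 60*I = (m + 2)*(m - 5*I)*(m - 3*I)*(m - 2*I)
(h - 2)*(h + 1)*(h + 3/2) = h^3 + h^2/2 - 7*h/2 - 3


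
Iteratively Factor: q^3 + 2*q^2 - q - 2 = (q + 1)*(q^2 + q - 2) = (q + 1)*(q + 2)*(q - 1)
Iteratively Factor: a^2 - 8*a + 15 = (a - 5)*(a - 3)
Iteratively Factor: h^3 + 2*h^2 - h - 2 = (h - 1)*(h^2 + 3*h + 2) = (h - 1)*(h + 2)*(h + 1)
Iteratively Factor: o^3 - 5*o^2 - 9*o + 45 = (o + 3)*(o^2 - 8*o + 15) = (o - 3)*(o + 3)*(o - 5)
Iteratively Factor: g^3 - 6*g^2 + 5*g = (g)*(g^2 - 6*g + 5) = g*(g - 5)*(g - 1)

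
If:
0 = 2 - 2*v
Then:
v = 1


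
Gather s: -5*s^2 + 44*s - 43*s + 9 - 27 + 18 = -5*s^2 + s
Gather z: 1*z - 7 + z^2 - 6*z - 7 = z^2 - 5*z - 14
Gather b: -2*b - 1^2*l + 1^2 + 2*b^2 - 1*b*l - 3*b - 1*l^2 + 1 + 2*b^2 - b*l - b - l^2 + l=4*b^2 + b*(-2*l - 6) - 2*l^2 + 2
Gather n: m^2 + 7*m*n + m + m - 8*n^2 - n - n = m^2 + 2*m - 8*n^2 + n*(7*m - 2)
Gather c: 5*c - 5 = 5*c - 5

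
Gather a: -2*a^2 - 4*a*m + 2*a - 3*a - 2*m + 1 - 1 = -2*a^2 + a*(-4*m - 1) - 2*m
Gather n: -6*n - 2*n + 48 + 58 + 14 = 120 - 8*n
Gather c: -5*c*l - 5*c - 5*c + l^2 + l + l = c*(-5*l - 10) + l^2 + 2*l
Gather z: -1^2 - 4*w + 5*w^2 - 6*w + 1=5*w^2 - 10*w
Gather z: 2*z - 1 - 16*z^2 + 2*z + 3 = -16*z^2 + 4*z + 2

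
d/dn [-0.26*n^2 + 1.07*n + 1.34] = 1.07 - 0.52*n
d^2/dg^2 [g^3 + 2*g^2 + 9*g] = 6*g + 4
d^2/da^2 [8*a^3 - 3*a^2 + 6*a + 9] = 48*a - 6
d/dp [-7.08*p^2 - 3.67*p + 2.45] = -14.16*p - 3.67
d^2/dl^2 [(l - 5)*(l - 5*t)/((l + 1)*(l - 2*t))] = 2*((l - 5)*(l + 1)^2*(l - 5*t) + (l - 5)*(l + 1)*(l - 5*t)*(l - 2*t) + (l - 5)*(l - 5*t)*(l - 2*t)^2 + (l + 1)^2*(l - 2*t)^2 + (l + 1)^2*(l - 2*t)*(-2*l + 5*t + 5) + (l + 1)*(l - 2*t)^2*(-2*l + 5*t + 5))/((l + 1)^3*(l - 2*t)^3)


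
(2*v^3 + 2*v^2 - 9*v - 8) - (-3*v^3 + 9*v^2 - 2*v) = 5*v^3 - 7*v^2 - 7*v - 8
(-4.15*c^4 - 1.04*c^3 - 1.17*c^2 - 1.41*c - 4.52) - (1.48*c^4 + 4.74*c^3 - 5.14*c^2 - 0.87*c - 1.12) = -5.63*c^4 - 5.78*c^3 + 3.97*c^2 - 0.54*c - 3.4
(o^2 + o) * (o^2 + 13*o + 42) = o^4 + 14*o^3 + 55*o^2 + 42*o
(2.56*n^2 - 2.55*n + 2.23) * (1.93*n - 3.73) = 4.9408*n^3 - 14.4703*n^2 + 13.8154*n - 8.3179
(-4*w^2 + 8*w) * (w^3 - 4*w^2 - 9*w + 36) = -4*w^5 + 24*w^4 + 4*w^3 - 216*w^2 + 288*w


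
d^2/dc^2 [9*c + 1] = 0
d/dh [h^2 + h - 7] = 2*h + 1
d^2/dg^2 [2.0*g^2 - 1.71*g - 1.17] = 4.00000000000000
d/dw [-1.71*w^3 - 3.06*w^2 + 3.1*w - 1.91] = -5.13*w^2 - 6.12*w + 3.1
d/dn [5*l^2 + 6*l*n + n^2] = 6*l + 2*n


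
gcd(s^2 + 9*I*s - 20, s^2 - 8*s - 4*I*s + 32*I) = 1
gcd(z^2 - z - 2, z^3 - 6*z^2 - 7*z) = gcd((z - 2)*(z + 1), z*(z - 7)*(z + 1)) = z + 1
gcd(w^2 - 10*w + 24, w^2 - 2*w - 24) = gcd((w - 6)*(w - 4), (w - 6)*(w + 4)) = w - 6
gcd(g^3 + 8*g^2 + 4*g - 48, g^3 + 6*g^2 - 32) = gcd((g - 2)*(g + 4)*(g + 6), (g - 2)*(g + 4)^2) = g^2 + 2*g - 8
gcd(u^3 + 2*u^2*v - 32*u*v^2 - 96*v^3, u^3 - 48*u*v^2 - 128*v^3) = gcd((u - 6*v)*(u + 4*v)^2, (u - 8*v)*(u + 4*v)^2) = u^2 + 8*u*v + 16*v^2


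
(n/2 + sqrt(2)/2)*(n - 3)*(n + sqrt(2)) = n^3/2 - 3*n^2/2 + sqrt(2)*n^2 - 3*sqrt(2)*n + n - 3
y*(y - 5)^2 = y^3 - 10*y^2 + 25*y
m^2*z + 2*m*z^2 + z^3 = z*(m + z)^2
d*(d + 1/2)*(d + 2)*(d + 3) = d^4 + 11*d^3/2 + 17*d^2/2 + 3*d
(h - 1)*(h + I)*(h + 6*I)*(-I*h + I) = -I*h^4 + 7*h^3 + 2*I*h^3 - 14*h^2 + 5*I*h^2 + 7*h - 12*I*h + 6*I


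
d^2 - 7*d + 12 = (d - 4)*(d - 3)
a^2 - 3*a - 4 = (a - 4)*(a + 1)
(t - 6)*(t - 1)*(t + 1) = t^3 - 6*t^2 - t + 6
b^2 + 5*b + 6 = (b + 2)*(b + 3)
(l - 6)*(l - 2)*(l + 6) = l^3 - 2*l^2 - 36*l + 72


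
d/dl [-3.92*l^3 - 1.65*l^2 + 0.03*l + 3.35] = -11.76*l^2 - 3.3*l + 0.03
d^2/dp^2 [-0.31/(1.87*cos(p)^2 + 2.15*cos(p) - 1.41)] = (4.336156*(1 - cos(p)^2)^2 + 3.739065*cos(p)^3 + 6.870561*cos(p)^2 - 6.538365*cos(p) - 8.83686)/(1.87*cos(p)^2 + 2.15*cos(p) - 1.41)^3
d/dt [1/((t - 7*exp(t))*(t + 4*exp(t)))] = (-(t - 7*exp(t))*(4*exp(t) + 1) + (t + 4*exp(t))*(7*exp(t) - 1))/((t - 7*exp(t))^2*(t + 4*exp(t))^2)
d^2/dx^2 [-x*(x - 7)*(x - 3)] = 20 - 6*x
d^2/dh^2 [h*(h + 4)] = 2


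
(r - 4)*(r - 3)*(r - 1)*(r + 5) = r^4 - 3*r^3 - 21*r^2 + 83*r - 60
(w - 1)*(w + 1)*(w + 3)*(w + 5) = w^4 + 8*w^3 + 14*w^2 - 8*w - 15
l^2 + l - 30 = (l - 5)*(l + 6)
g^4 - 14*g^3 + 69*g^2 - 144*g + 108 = (g - 6)*(g - 3)^2*(g - 2)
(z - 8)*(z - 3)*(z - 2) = z^3 - 13*z^2 + 46*z - 48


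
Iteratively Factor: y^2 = (y)*(y)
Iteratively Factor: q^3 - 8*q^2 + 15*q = (q)*(q^2 - 8*q + 15) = q*(q - 5)*(q - 3)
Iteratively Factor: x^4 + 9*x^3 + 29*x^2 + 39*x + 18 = (x + 3)*(x^3 + 6*x^2 + 11*x + 6) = (x + 3)^2*(x^2 + 3*x + 2) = (x + 2)*(x + 3)^2*(x + 1)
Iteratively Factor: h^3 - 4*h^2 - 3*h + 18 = (h - 3)*(h^2 - h - 6) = (h - 3)*(h + 2)*(h - 3)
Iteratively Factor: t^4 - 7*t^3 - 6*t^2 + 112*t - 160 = (t - 5)*(t^3 - 2*t^2 - 16*t + 32) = (t - 5)*(t - 4)*(t^2 + 2*t - 8) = (t - 5)*(t - 4)*(t - 2)*(t + 4)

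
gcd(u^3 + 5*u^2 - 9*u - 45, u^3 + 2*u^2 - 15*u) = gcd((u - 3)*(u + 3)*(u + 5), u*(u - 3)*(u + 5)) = u^2 + 2*u - 15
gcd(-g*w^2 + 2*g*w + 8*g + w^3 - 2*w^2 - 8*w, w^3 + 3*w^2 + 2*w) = w + 2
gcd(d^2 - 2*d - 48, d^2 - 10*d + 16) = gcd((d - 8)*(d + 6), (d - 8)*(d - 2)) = d - 8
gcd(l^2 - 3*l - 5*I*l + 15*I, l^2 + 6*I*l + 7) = 1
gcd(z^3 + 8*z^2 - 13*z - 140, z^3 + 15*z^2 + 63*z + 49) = z + 7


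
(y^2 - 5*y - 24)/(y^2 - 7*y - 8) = (y + 3)/(y + 1)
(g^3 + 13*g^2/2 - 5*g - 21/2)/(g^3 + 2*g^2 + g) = (2*g^2 + 11*g - 21)/(2*g*(g + 1))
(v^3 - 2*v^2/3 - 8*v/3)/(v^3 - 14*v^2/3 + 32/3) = v/(v - 4)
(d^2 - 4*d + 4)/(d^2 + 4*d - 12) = (d - 2)/(d + 6)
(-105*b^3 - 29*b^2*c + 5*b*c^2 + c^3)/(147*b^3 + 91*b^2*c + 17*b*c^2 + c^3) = (-5*b + c)/(7*b + c)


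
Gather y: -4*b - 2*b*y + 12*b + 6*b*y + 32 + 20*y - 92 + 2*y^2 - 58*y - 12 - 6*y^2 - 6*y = 8*b - 4*y^2 + y*(4*b - 44) - 72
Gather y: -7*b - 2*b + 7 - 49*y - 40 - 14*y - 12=-9*b - 63*y - 45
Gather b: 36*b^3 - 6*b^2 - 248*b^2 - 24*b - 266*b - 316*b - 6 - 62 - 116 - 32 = 36*b^3 - 254*b^2 - 606*b - 216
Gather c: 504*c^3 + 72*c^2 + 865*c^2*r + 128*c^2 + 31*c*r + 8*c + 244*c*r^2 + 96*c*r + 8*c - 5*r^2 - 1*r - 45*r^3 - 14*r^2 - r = 504*c^3 + c^2*(865*r + 200) + c*(244*r^2 + 127*r + 16) - 45*r^3 - 19*r^2 - 2*r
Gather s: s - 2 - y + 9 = s - y + 7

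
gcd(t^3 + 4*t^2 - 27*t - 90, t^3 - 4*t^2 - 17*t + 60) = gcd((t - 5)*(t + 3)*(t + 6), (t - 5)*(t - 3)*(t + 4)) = t - 5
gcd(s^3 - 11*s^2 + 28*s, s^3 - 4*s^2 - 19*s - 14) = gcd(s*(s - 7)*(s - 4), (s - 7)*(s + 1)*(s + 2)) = s - 7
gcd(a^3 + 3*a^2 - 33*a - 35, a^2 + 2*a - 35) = a^2 + 2*a - 35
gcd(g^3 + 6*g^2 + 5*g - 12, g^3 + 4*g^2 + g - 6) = g^2 + 2*g - 3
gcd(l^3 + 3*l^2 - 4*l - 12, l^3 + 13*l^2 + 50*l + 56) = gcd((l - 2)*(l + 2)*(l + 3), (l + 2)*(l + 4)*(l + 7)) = l + 2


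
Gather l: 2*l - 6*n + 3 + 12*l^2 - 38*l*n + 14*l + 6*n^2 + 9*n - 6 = 12*l^2 + l*(16 - 38*n) + 6*n^2 + 3*n - 3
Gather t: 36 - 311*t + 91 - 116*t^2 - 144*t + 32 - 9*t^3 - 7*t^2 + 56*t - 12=-9*t^3 - 123*t^2 - 399*t + 147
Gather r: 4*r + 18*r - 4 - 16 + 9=22*r - 11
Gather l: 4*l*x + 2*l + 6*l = l*(4*x + 8)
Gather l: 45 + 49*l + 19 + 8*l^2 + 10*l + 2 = 8*l^2 + 59*l + 66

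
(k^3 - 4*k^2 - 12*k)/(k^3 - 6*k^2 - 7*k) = (-k^2 + 4*k + 12)/(-k^2 + 6*k + 7)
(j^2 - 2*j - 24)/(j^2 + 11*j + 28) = (j - 6)/(j + 7)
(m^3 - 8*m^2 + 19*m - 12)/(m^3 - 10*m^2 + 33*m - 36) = (m - 1)/(m - 3)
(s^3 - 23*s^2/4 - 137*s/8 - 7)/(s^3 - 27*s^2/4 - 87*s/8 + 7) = (2*s + 1)/(2*s - 1)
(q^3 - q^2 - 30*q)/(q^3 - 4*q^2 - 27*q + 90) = q/(q - 3)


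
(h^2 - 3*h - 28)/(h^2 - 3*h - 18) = (-h^2 + 3*h + 28)/(-h^2 + 3*h + 18)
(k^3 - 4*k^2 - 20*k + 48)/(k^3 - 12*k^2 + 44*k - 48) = (k + 4)/(k - 4)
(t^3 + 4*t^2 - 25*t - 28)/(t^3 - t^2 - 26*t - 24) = (t^2 + 3*t - 28)/(t^2 - 2*t - 24)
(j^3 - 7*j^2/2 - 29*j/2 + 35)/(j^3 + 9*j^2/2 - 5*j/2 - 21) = (j - 5)/(j + 3)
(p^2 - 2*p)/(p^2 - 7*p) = (p - 2)/(p - 7)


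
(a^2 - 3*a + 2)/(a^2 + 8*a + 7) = (a^2 - 3*a + 2)/(a^2 + 8*a + 7)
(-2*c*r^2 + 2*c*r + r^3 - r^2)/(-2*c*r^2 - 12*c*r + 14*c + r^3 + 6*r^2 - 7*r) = r/(r + 7)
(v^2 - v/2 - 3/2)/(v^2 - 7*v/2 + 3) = (v + 1)/(v - 2)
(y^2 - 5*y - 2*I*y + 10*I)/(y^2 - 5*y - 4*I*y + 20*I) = (y - 2*I)/(y - 4*I)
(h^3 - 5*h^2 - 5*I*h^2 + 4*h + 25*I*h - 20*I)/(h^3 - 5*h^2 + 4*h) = (h - 5*I)/h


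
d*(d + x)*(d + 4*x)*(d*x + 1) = d^4*x + 5*d^3*x^2 + d^3 + 4*d^2*x^3 + 5*d^2*x + 4*d*x^2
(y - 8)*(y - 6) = y^2 - 14*y + 48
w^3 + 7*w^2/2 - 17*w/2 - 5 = (w - 2)*(w + 1/2)*(w + 5)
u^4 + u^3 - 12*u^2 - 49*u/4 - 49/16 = (u - 7/2)*(u + 1/2)^2*(u + 7/2)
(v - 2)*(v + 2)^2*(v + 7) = v^4 + 9*v^3 + 10*v^2 - 36*v - 56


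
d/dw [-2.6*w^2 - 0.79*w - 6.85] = -5.2*w - 0.79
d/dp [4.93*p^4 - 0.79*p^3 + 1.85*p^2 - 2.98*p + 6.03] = 19.72*p^3 - 2.37*p^2 + 3.7*p - 2.98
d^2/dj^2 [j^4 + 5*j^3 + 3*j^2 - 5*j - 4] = 12*j^2 + 30*j + 6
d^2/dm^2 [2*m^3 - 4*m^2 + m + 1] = 12*m - 8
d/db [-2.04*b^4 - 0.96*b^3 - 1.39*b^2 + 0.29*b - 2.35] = -8.16*b^3 - 2.88*b^2 - 2.78*b + 0.29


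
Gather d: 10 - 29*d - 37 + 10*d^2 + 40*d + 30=10*d^2 + 11*d + 3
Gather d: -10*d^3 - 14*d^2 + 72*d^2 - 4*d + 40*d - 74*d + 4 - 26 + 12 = -10*d^3 + 58*d^2 - 38*d - 10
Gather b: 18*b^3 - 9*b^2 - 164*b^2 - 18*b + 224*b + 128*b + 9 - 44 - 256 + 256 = 18*b^3 - 173*b^2 + 334*b - 35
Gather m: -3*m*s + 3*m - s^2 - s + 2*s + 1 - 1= m*(3 - 3*s) - s^2 + s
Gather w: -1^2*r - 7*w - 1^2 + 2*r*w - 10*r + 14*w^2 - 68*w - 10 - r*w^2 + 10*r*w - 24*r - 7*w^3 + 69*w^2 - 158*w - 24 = -35*r - 7*w^3 + w^2*(83 - r) + w*(12*r - 233) - 35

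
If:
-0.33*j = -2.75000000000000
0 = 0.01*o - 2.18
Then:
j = 8.33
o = 218.00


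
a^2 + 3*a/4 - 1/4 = (a - 1/4)*(a + 1)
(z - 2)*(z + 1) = z^2 - z - 2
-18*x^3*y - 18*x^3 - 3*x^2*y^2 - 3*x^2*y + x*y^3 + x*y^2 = (-6*x + y)*(3*x + y)*(x*y + x)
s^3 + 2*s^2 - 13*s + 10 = (s - 2)*(s - 1)*(s + 5)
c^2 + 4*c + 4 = (c + 2)^2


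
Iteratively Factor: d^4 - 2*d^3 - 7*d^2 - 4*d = (d)*(d^3 - 2*d^2 - 7*d - 4) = d*(d + 1)*(d^2 - 3*d - 4) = d*(d + 1)^2*(d - 4)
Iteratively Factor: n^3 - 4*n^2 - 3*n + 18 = (n - 3)*(n^2 - n - 6) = (n - 3)^2*(n + 2)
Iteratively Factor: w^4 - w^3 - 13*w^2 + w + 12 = (w - 4)*(w^3 + 3*w^2 - w - 3) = (w - 4)*(w + 1)*(w^2 + 2*w - 3) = (w - 4)*(w + 1)*(w + 3)*(w - 1)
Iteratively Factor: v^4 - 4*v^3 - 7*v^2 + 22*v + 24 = (v - 4)*(v^3 - 7*v - 6) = (v - 4)*(v - 3)*(v^2 + 3*v + 2) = (v - 4)*(v - 3)*(v + 1)*(v + 2)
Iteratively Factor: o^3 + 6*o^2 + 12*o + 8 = (o + 2)*(o^2 + 4*o + 4) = (o + 2)^2*(o + 2)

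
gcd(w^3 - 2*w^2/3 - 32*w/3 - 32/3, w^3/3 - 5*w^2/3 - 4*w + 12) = 1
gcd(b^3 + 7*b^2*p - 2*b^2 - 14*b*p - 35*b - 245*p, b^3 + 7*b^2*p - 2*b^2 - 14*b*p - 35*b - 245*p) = b^3 + 7*b^2*p - 2*b^2 - 14*b*p - 35*b - 245*p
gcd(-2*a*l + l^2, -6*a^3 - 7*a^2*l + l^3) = 1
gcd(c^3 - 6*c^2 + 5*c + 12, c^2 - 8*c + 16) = c - 4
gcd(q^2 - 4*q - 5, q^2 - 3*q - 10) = q - 5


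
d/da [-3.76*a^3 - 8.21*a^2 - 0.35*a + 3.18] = -11.28*a^2 - 16.42*a - 0.35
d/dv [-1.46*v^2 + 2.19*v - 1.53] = 2.19 - 2.92*v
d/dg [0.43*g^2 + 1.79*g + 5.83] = 0.86*g + 1.79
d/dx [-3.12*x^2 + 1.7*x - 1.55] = 1.7 - 6.24*x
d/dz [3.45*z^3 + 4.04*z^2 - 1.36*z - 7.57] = 10.35*z^2 + 8.08*z - 1.36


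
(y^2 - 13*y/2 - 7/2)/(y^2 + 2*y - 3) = (2*y^2 - 13*y - 7)/(2*(y^2 + 2*y - 3))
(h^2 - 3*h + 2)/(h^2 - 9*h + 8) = (h - 2)/(h - 8)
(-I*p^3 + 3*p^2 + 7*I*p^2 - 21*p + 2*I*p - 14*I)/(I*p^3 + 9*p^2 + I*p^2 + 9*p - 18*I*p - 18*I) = (-p^3 + p^2*(7 - 3*I) + p*(2 + 21*I) - 14)/(p^3 + p^2*(1 - 9*I) - 9*p*(2 + I) - 18)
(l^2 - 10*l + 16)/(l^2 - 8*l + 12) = (l - 8)/(l - 6)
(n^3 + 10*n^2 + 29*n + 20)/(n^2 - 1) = (n^2 + 9*n + 20)/(n - 1)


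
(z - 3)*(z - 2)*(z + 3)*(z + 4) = z^4 + 2*z^3 - 17*z^2 - 18*z + 72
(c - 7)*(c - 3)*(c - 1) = c^3 - 11*c^2 + 31*c - 21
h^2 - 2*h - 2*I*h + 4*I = (h - 2)*(h - 2*I)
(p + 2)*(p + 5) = p^2 + 7*p + 10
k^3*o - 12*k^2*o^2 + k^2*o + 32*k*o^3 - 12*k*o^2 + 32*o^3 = (k - 8*o)*(k - 4*o)*(k*o + o)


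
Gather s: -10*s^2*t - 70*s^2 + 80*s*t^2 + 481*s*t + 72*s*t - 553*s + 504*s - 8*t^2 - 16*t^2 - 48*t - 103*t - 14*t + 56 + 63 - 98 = s^2*(-10*t - 70) + s*(80*t^2 + 553*t - 49) - 24*t^2 - 165*t + 21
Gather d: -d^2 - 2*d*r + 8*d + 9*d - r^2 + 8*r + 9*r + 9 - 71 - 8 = -d^2 + d*(17 - 2*r) - r^2 + 17*r - 70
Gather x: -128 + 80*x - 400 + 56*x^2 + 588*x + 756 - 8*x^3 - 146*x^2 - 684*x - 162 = -8*x^3 - 90*x^2 - 16*x + 66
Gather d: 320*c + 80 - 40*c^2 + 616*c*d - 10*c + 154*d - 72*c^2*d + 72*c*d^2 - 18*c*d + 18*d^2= -40*c^2 + 310*c + d^2*(72*c + 18) + d*(-72*c^2 + 598*c + 154) + 80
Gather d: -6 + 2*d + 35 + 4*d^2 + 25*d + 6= 4*d^2 + 27*d + 35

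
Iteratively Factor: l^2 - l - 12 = (l + 3)*(l - 4)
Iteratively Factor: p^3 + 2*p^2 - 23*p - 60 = (p - 5)*(p^2 + 7*p + 12) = (p - 5)*(p + 4)*(p + 3)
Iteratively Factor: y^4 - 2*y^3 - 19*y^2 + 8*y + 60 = (y - 5)*(y^3 + 3*y^2 - 4*y - 12) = (y - 5)*(y + 3)*(y^2 - 4) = (y - 5)*(y + 2)*(y + 3)*(y - 2)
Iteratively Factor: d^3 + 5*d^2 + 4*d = (d)*(d^2 + 5*d + 4) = d*(d + 4)*(d + 1)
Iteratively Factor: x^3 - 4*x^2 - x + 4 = (x - 1)*(x^2 - 3*x - 4) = (x - 4)*(x - 1)*(x + 1)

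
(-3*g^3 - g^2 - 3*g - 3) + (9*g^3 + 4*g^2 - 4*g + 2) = 6*g^3 + 3*g^2 - 7*g - 1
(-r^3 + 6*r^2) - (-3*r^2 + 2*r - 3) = -r^3 + 9*r^2 - 2*r + 3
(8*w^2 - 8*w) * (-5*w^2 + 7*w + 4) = -40*w^4 + 96*w^3 - 24*w^2 - 32*w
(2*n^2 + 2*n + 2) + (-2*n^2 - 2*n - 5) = -3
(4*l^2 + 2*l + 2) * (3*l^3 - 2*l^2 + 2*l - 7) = 12*l^5 - 2*l^4 + 10*l^3 - 28*l^2 - 10*l - 14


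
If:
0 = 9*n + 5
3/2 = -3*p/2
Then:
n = -5/9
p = -1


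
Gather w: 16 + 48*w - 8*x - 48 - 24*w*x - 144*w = w*(-24*x - 96) - 8*x - 32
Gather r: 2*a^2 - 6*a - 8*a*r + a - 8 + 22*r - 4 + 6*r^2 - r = 2*a^2 - 5*a + 6*r^2 + r*(21 - 8*a) - 12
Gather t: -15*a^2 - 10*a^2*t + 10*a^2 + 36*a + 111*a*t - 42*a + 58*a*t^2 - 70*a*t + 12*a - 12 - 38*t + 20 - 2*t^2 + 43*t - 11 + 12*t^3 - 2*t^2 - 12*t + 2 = -5*a^2 + 6*a + 12*t^3 + t^2*(58*a - 4) + t*(-10*a^2 + 41*a - 7) - 1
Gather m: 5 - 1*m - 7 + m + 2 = 0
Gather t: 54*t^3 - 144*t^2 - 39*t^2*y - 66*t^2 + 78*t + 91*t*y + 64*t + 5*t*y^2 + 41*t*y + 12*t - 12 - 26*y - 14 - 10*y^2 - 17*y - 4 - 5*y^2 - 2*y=54*t^3 + t^2*(-39*y - 210) + t*(5*y^2 + 132*y + 154) - 15*y^2 - 45*y - 30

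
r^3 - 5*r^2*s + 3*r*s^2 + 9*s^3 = (r - 3*s)^2*(r + s)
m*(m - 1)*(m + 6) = m^3 + 5*m^2 - 6*m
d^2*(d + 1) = d^3 + d^2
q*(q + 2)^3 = q^4 + 6*q^3 + 12*q^2 + 8*q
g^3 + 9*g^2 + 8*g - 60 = (g - 2)*(g + 5)*(g + 6)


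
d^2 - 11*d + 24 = (d - 8)*(d - 3)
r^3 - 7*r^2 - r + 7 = (r - 7)*(r - 1)*(r + 1)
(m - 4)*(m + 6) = m^2 + 2*m - 24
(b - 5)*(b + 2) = b^2 - 3*b - 10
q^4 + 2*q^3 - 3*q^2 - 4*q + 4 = (q - 1)^2*(q + 2)^2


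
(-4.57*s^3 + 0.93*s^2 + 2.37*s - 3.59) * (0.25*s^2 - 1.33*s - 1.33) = -1.1425*s^5 + 6.3106*s^4 + 5.4337*s^3 - 5.2865*s^2 + 1.6226*s + 4.7747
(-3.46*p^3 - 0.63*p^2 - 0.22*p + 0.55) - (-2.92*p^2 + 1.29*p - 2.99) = -3.46*p^3 + 2.29*p^2 - 1.51*p + 3.54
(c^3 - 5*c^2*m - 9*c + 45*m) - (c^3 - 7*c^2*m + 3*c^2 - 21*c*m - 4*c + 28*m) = 2*c^2*m - 3*c^2 + 21*c*m - 5*c + 17*m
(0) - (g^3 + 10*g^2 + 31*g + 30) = -g^3 - 10*g^2 - 31*g - 30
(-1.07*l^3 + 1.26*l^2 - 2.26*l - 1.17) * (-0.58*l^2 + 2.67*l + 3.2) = 0.6206*l^5 - 3.5877*l^4 + 1.251*l^3 - 1.3236*l^2 - 10.3559*l - 3.744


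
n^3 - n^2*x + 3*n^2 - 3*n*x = n*(n + 3)*(n - x)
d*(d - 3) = d^2 - 3*d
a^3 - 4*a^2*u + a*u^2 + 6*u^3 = (a - 3*u)*(a - 2*u)*(a + u)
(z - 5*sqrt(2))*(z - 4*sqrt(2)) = z^2 - 9*sqrt(2)*z + 40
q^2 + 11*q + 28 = (q + 4)*(q + 7)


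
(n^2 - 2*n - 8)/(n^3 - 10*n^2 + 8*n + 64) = 1/(n - 8)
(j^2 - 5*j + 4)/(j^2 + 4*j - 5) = (j - 4)/(j + 5)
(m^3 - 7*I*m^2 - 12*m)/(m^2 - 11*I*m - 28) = m*(m - 3*I)/(m - 7*I)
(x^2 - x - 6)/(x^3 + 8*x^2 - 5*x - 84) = (x + 2)/(x^2 + 11*x + 28)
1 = 1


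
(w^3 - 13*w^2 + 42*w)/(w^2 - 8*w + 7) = w*(w - 6)/(w - 1)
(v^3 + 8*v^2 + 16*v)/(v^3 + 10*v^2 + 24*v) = (v + 4)/(v + 6)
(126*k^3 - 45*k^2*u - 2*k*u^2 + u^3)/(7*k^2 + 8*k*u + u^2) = (18*k^2 - 9*k*u + u^2)/(k + u)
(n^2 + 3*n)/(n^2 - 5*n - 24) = n/(n - 8)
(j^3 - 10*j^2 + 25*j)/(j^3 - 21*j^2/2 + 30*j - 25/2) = 2*j/(2*j - 1)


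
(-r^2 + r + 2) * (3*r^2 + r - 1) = -3*r^4 + 2*r^3 + 8*r^2 + r - 2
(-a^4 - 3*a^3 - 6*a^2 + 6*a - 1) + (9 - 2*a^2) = -a^4 - 3*a^3 - 8*a^2 + 6*a + 8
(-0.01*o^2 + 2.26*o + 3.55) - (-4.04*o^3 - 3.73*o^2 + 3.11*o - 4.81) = 4.04*o^3 + 3.72*o^2 - 0.85*o + 8.36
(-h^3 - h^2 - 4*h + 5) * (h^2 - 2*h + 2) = -h^5 + h^4 - 4*h^3 + 11*h^2 - 18*h + 10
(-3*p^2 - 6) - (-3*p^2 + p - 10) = 4 - p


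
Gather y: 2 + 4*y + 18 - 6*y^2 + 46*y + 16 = -6*y^2 + 50*y + 36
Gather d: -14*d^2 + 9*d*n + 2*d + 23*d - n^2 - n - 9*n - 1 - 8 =-14*d^2 + d*(9*n + 25) - n^2 - 10*n - 9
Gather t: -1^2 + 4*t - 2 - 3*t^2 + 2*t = -3*t^2 + 6*t - 3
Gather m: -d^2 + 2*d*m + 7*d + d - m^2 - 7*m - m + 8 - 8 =-d^2 + 8*d - m^2 + m*(2*d - 8)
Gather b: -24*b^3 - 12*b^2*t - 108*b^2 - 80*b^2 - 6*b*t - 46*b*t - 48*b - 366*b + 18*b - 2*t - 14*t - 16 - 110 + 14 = -24*b^3 + b^2*(-12*t - 188) + b*(-52*t - 396) - 16*t - 112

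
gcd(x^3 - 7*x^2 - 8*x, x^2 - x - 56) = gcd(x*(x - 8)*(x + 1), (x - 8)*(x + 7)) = x - 8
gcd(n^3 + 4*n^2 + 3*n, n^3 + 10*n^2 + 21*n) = n^2 + 3*n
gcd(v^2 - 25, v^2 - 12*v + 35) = v - 5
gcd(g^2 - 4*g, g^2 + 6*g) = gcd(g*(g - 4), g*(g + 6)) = g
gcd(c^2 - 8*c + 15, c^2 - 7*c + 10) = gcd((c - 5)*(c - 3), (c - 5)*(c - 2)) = c - 5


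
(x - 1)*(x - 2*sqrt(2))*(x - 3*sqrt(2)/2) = x^3 - 7*sqrt(2)*x^2/2 - x^2 + 7*sqrt(2)*x/2 + 6*x - 6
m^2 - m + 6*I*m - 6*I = (m - 1)*(m + 6*I)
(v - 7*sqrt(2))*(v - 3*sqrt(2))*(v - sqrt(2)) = v^3 - 11*sqrt(2)*v^2 + 62*v - 42*sqrt(2)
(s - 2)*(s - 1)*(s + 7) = s^3 + 4*s^2 - 19*s + 14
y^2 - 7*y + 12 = (y - 4)*(y - 3)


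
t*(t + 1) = t^2 + t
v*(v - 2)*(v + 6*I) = v^3 - 2*v^2 + 6*I*v^2 - 12*I*v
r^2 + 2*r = r*(r + 2)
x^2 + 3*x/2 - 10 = (x - 5/2)*(x + 4)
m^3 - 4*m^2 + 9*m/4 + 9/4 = (m - 3)*(m - 3/2)*(m + 1/2)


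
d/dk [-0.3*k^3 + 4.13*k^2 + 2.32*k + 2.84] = -0.9*k^2 + 8.26*k + 2.32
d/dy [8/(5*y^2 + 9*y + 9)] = 8*(-10*y - 9)/(5*y^2 + 9*y + 9)^2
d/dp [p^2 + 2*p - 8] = 2*p + 2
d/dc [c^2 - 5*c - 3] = 2*c - 5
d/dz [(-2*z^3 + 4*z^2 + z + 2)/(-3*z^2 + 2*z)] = (6*z^4 - 8*z^3 + 11*z^2 + 12*z - 4)/(z^2*(9*z^2 - 12*z + 4))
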